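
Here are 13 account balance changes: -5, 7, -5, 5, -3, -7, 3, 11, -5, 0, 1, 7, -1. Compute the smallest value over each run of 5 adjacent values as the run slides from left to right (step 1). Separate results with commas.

Sliding a size-5 window across the 13 values:
(-5, 7, -5, 5, -3) → min -5
(7, -5, 5, -3, -7) → min -7
(-5, 5, -3, -7, 3) → min -7
(5, -3, -7, 3, 11) → min -7
(-3, -7, 3, 11, -5) → min -7
(-7, 3, 11, -5, 0) → min -7
(3, 11, -5, 0, 1) → min -5
(11, -5, 0, 1, 7) → min -5
(-5, 0, 1, 7, -1) → min -5

-5, -7, -7, -7, -7, -7, -5, -5, -5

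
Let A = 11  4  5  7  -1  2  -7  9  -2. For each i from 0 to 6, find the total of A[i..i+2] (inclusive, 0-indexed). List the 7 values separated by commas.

20, 16, 11, 8, -6, 4, 0

Sliding a size-3 window across the 9 values:
(11, 4, 5) → sum 20
(4, 5, 7) → sum 16
(5, 7, -1) → sum 11
(7, -1, 2) → sum 8
(-1, 2, -7) → sum -6
(2, -7, 9) → sum 4
(-7, 9, -2) → sum 0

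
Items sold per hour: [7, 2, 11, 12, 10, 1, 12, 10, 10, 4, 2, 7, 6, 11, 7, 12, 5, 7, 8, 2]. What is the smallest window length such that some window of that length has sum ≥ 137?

Extend right; whenever the sum reaches 137, record the length and shrink from the left:
add 7: running sum 7 < 137
add 2: running sum 9 < 137
add 11: running sum 20 < 137
add 12: running sum 32 < 137
add 10: running sum 42 < 137
add 1: running sum 43 < 137
add 12: running sum 55 < 137
add 10: running sum 65 < 137
add 10: running sum 75 < 137
add 4: running sum 79 < 137
add 2: running sum 81 < 137
add 7: running sum 88 < 137
add 6: running sum 94 < 137
add 11: running sum 105 < 137
add 7: running sum 112 < 137
add 12: running sum 124 < 137
add 5: running sum 129 < 137
add 7: running sum 136 < 137
end 18: [2, 11, 12, 10, 1, 12, 10, 10, 4, 2, 7, 6, 11, 7, 12, 5, 7, 8] sum 137, len 18
end 19: [11, 12, 10, 1, 12, 10, 10, 4, 2, 7, 6, 11, 7, 12, 5, 7, 8, 2] sum 137, len 18
Shortest qualifying length: 18.

18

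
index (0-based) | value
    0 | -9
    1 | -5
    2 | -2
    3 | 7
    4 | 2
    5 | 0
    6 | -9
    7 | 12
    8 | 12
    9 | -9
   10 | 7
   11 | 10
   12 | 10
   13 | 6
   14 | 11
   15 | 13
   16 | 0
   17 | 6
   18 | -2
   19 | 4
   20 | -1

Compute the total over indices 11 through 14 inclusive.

Elements at indices 11..14: 10, 10, 6, 11
sum(10, 10, 6, 11) = 37

37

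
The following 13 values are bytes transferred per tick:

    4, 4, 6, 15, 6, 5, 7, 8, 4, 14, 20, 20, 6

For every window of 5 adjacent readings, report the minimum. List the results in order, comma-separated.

4, 4, 5, 5, 4, 4, 4, 4, 4

Sliding a size-5 window across the 13 values:
[4, 4, 6, 15, 6] → min 4
[4, 6, 15, 6, 5] → min 4
[6, 15, 6, 5, 7] → min 5
[15, 6, 5, 7, 8] → min 5
[6, 5, 7, 8, 4] → min 4
[5, 7, 8, 4, 14] → min 4
[7, 8, 4, 14, 20] → min 4
[8, 4, 14, 20, 20] → min 4
[4, 14, 20, 20, 6] → min 4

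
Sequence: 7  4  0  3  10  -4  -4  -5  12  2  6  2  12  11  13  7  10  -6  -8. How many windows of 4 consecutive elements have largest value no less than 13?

4

(7, 4, 0, 3) → max 7
(4, 0, 3, 10) → max 10
(0, 3, 10, -4) → max 10
(3, 10, -4, -4) → max 10
(10, -4, -4, -5) → max 10
(-4, -4, -5, 12) → max 12
(-4, -5, 12, 2) → max 12
(-5, 12, 2, 6) → max 12
(12, 2, 6, 2) → max 12
(2, 6, 2, 12) → max 12
(6, 2, 12, 11) → max 12
(2, 12, 11, 13) → max 13  ≥ 13 ✓
(12, 11, 13, 7) → max 13  ≥ 13 ✓
(11, 13, 7, 10) → max 13  ≥ 13 ✓
(13, 7, 10, -6) → max 13  ≥ 13 ✓
(7, 10, -6, -8) → max 10
4 windows satisfy the condition.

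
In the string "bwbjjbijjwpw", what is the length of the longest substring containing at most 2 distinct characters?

add b: window [b] (1 distinct), len 1
add w: window [b, w] (2 distinct), len 2
add b: window [b, w, b] (2 distinct), len 3
add j: window [b, j] (2 distinct), len 2
add j: window [b, j, j] (2 distinct), len 3
add b: window [b, j, j, b] (2 distinct), len 4
add i: window [b, i] (2 distinct), len 2
add j: window [i, j] (2 distinct), len 2
add j: window [i, j, j] (2 distinct), len 3
add w: window [j, j, w] (2 distinct), len 3
add p: window [w, p] (2 distinct), len 2
add w: window [w, p, w] (2 distinct), len 3
Longest length with ≤2 distinct: 4.

4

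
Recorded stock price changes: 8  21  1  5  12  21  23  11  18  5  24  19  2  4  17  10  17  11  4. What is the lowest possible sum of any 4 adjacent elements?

33

8 21 1 5 → sum 35
21 1 5 12 → sum 39
1 5 12 21 → sum 39
5 12 21 23 → sum 61
12 21 23 11 → sum 67
21 23 11 18 → sum 73
23 11 18 5 → sum 57
11 18 5 24 → sum 58
18 5 24 19 → sum 66
5 24 19 2 → sum 50
24 19 2 4 → sum 49
19 2 4 17 → sum 42
2 4 17 10 → sum 33
4 17 10 17 → sum 48
17 10 17 11 → sum 55
10 17 11 4 → sum 42
Lowest of these is 33.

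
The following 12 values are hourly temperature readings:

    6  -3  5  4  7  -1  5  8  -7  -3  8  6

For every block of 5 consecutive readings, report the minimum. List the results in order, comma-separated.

-3, -3, -1, -1, -7, -7, -7, -7

6 -3 5 4 7 → min -3
-3 5 4 7 -1 → min -3
5 4 7 -1 5 → min -1
4 7 -1 5 8 → min -1
7 -1 5 8 -7 → min -7
-1 5 8 -7 -3 → min -7
5 8 -7 -3 8 → min -7
8 -7 -3 8 6 → min -7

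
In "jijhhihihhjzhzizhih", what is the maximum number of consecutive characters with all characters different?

[j] len 1
[j, i] len 2
[i, j] len 2
[i, j, h] len 3
[h] len 1
[h, i] len 2
[i, h] len 2
[h, i] len 2
[i, h] len 2
[h] len 1
[h, j] len 2
[h, j, z] len 3
[j, z, h] len 3
[h, z] len 2
[h, z, i] len 3
[i, z] len 2
[i, z, h] len 3
[z, h, i] len 3
[i, h] len 2
Longest all-distinct length: 3.

3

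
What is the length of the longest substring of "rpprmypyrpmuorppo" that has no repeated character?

[r] len 1
[r, p] len 2
[p] len 1
[p, r] len 2
[p, r, m] len 3
[p, r, m, y] len 4
[r, m, y, p] len 4
[p, y] len 2
[p, y, r] len 3
[y, r, p] len 3
[y, r, p, m] len 4
[y, r, p, m, u] len 5
[y, r, p, m, u, o] len 6
[p, m, u, o, r] len 5
[m, u, o, r, p] len 5
[p] len 1
[p, o] len 2
Longest all-distinct length: 6.

6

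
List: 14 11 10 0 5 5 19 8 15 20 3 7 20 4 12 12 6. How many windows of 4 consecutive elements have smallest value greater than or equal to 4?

14 11 10 0 → min 0
11 10 0 5 → min 0
10 0 5 5 → min 0
0 5 5 19 → min 0
5 5 19 8 → min 5  ≥ 4 ✓
5 19 8 15 → min 5  ≥ 4 ✓
19 8 15 20 → min 8  ≥ 4 ✓
8 15 20 3 → min 3
15 20 3 7 → min 3
20 3 7 20 → min 3
3 7 20 4 → min 3
7 20 4 12 → min 4  ≥ 4 ✓
20 4 12 12 → min 4  ≥ 4 ✓
4 12 12 6 → min 4  ≥ 4 ✓
6 windows satisfy the condition.

6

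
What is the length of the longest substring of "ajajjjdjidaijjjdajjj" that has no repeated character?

4

add a: [a] len 1
add j: [a, j] len 2
add a (repeat a, move left end past it): [j, a] len 2
add j (repeat j, move left end past it): [a, j] len 2
add j (repeat j, move left end past it): [j] len 1
add j (repeat j, move left end past it): [j] len 1
add d: [j, d] len 2
add j (repeat j, move left end past it): [d, j] len 2
add i: [d, j, i] len 3
add d (repeat d, move left end past it): [j, i, d] len 3
add a: [j, i, d, a] len 4
add i (repeat i, move left end past it): [d, a, i] len 3
add j: [d, a, i, j] len 4
add j (repeat j, move left end past it): [j] len 1
add j (repeat j, move left end past it): [j] len 1
add d: [j, d] len 2
add a: [j, d, a] len 3
add j (repeat j, move left end past it): [d, a, j] len 3
add j (repeat j, move left end past it): [j] len 1
add j (repeat j, move left end past it): [j] len 1
Longest all-distinct length: 4.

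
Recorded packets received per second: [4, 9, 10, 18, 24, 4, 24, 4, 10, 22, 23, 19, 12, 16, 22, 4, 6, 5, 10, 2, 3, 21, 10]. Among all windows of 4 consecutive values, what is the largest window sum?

76

4 9 10 18 → sum 41
9 10 18 24 → sum 61
10 18 24 4 → sum 56
18 24 4 24 → sum 70
24 4 24 4 → sum 56
4 24 4 10 → sum 42
24 4 10 22 → sum 60
4 10 22 23 → sum 59
10 22 23 19 → sum 74
22 23 19 12 → sum 76
23 19 12 16 → sum 70
19 12 16 22 → sum 69
12 16 22 4 → sum 54
16 22 4 6 → sum 48
22 4 6 5 → sum 37
4 6 5 10 → sum 25
6 5 10 2 → sum 23
5 10 2 3 → sum 20
10 2 3 21 → sum 36
2 3 21 10 → sum 36
Largest of these is 76.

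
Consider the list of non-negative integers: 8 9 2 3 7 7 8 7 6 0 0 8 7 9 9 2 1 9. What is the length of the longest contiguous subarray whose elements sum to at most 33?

→ 8: sum 8, len 1
→ 9: sum 17, len 2
→ 2: sum 19, len 3
→ 3: sum 22, len 4
→ 7: sum 29, len 5
→ 7 (dropped 8): sum 28, len 5
→ 8 (dropped 9): sum 27, len 5
→ 7 (dropped 2): sum 32, len 5
→ 6 (dropped 3, 7): sum 28, len 4
→ 0: sum 28, len 5
→ 0: sum 28, len 6
→ 8 (dropped 7): sum 29, len 6
→ 7 (dropped 8): sum 28, len 6
→ 9 (dropped 7): sum 30, len 6
→ 9 (dropped 6): sum 33, len 6
→ 2 (dropped 0, 0, 8): sum 27, len 4
→ 1: sum 28, len 5
→ 9 (dropped 7): sum 30, len 5
Longest length seen: 6.

6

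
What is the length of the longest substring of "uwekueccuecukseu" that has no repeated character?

5

[u] len 1
[u, w] len 2
[u, w, e] len 3
[u, w, e, k] len 4
[w, e, k, u] len 4
[k, u, e] len 3
[k, u, e, c] len 4
[c] len 1
[c, u] len 2
[c, u, e] len 3
[u, e, c] len 3
[e, c, u] len 3
[e, c, u, k] len 4
[e, c, u, k, s] len 5
[c, u, k, s, e] len 5
[k, s, e, u] len 4
Longest all-distinct length: 5.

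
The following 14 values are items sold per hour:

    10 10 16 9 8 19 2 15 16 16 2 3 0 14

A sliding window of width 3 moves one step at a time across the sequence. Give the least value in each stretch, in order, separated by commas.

Sliding a size-3 window across the 14 values:
[10, 10, 16] → min 10
[10, 16, 9] → min 9
[16, 9, 8] → min 8
[9, 8, 19] → min 8
[8, 19, 2] → min 2
[19, 2, 15] → min 2
[2, 15, 16] → min 2
[15, 16, 16] → min 15
[16, 16, 2] → min 2
[16, 2, 3] → min 2
[2, 3, 0] → min 0
[3, 0, 14] → min 0

10, 9, 8, 8, 2, 2, 2, 15, 2, 2, 0, 0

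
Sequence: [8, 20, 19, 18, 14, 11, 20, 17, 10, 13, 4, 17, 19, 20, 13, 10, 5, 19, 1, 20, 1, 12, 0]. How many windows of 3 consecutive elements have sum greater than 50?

(8, 20, 19) → sum 47
(20, 19, 18) → sum 57  > 50 ✓
(19, 18, 14) → sum 51  > 50 ✓
(18, 14, 11) → sum 43
(14, 11, 20) → sum 45
(11, 20, 17) → sum 48
(20, 17, 10) → sum 47
(17, 10, 13) → sum 40
(10, 13, 4) → sum 27
(13, 4, 17) → sum 34
(4, 17, 19) → sum 40
(17, 19, 20) → sum 56  > 50 ✓
(19, 20, 13) → sum 52  > 50 ✓
(20, 13, 10) → sum 43
(13, 10, 5) → sum 28
(10, 5, 19) → sum 34
(5, 19, 1) → sum 25
(19, 1, 20) → sum 40
(1, 20, 1) → sum 22
(20, 1, 12) → sum 33
(1, 12, 0) → sum 13
4 windows satisfy the condition.

4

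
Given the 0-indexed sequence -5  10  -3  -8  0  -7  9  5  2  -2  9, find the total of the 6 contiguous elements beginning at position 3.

Elements at indices 3..8: -8, 0, -7, 9, 5, 2
sum(-8, 0, -7, 9, 5, 2) = 1

1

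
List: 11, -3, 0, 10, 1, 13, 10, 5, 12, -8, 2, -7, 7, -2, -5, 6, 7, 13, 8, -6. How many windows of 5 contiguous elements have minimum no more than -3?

13

(11, -3, 0, 10, 1) → min -3  ≤ -3 ✓
(-3, 0, 10, 1, 13) → min -3  ≤ -3 ✓
(0, 10, 1, 13, 10) → min 0
(10, 1, 13, 10, 5) → min 1
(1, 13, 10, 5, 12) → min 1
(13, 10, 5, 12, -8) → min -8  ≤ -3 ✓
(10, 5, 12, -8, 2) → min -8  ≤ -3 ✓
(5, 12, -8, 2, -7) → min -8  ≤ -3 ✓
(12, -8, 2, -7, 7) → min -8  ≤ -3 ✓
(-8, 2, -7, 7, -2) → min -8  ≤ -3 ✓
(2, -7, 7, -2, -5) → min -7  ≤ -3 ✓
(-7, 7, -2, -5, 6) → min -7  ≤ -3 ✓
(7, -2, -5, 6, 7) → min -5  ≤ -3 ✓
(-2, -5, 6, 7, 13) → min -5  ≤ -3 ✓
(-5, 6, 7, 13, 8) → min -5  ≤ -3 ✓
(6, 7, 13, 8, -6) → min -6  ≤ -3 ✓
13 windows satisfy the condition.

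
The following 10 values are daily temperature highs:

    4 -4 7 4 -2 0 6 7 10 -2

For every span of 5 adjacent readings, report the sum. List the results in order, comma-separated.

Sliding a size-5 window across the 10 values:
(4, -4, 7, 4, -2) → sum 9
(-4, 7, 4, -2, 0) → sum 5
(7, 4, -2, 0, 6) → sum 15
(4, -2, 0, 6, 7) → sum 15
(-2, 0, 6, 7, 10) → sum 21
(0, 6, 7, 10, -2) → sum 21

9, 5, 15, 15, 21, 21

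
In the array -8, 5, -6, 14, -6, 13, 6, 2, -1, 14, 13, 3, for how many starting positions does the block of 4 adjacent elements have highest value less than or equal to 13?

2

(-8, 5, -6, 14) → max 14
(5, -6, 14, -6) → max 14
(-6, 14, -6, 13) → max 14
(14, -6, 13, 6) → max 14
(-6, 13, 6, 2) → max 13  ≤ 13 ✓
(13, 6, 2, -1) → max 13  ≤ 13 ✓
(6, 2, -1, 14) → max 14
(2, -1, 14, 13) → max 14
(-1, 14, 13, 3) → max 14
2 windows satisfy the condition.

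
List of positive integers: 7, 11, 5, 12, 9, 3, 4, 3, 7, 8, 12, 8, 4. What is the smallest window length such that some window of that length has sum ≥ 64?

9

add 7: running sum 7 < 64
add 11: running sum 18 < 64
add 5: running sum 23 < 64
add 12: running sum 35 < 64
add 9: running sum 44 < 64
add 3: running sum 47 < 64
add 4: running sum 51 < 64
add 3: running sum 54 < 64
add 7: running sum 61 < 64
add 8: shortest ending here [7, 11, 5, 12, 9, 3, 4, 3, 7, 8] sum 69, len 10
add 12: shortest ending here [11, 5, 12, 9, 3, 4, 3, 7, 8, 12] sum 74, len 10
add 8: shortest ending here [12, 9, 3, 4, 3, 7, 8, 12, 8] sum 66, len 9
add 4: shortest ending here [12, 9, 3, 4, 3, 7, 8, 12, 8, 4] sum 70, len 10
Shortest qualifying length: 9.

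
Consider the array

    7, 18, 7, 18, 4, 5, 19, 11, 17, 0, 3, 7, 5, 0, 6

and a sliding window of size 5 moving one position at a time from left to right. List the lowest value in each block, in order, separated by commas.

7 18 7 18 4 → min 4
18 7 18 4 5 → min 4
7 18 4 5 19 → min 4
18 4 5 19 11 → min 4
4 5 19 11 17 → min 4
5 19 11 17 0 → min 0
19 11 17 0 3 → min 0
11 17 0 3 7 → min 0
17 0 3 7 5 → min 0
0 3 7 5 0 → min 0
3 7 5 0 6 → min 0

4, 4, 4, 4, 4, 0, 0, 0, 0, 0, 0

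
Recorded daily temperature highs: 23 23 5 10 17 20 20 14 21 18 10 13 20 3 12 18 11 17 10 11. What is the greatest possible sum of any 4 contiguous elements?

Window sums for each of the 17 positions:
[23, 23, 5, 10] → sum 61
[23, 5, 10, 17] → sum 55
[5, 10, 17, 20] → sum 52
[10, 17, 20, 20] → sum 67
[17, 20, 20, 14] → sum 71
[20, 20, 14, 21] → sum 75
[20, 14, 21, 18] → sum 73
[14, 21, 18, 10] → sum 63
[21, 18, 10, 13] → sum 62
[18, 10, 13, 20] → sum 61
[10, 13, 20, 3] → sum 46
[13, 20, 3, 12] → sum 48
[20, 3, 12, 18] → sum 53
[3, 12, 18, 11] → sum 44
[12, 18, 11, 17] → sum 58
[18, 11, 17, 10] → sum 56
[11, 17, 10, 11] → sum 49
Greatest of these is 75.

75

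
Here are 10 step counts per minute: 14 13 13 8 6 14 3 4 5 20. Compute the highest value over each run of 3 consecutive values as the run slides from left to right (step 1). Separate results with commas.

Sliding a size-3 window across the 10 values:
[14, 13, 13] → max 14
[13, 13, 8] → max 13
[13, 8, 6] → max 13
[8, 6, 14] → max 14
[6, 14, 3] → max 14
[14, 3, 4] → max 14
[3, 4, 5] → max 5
[4, 5, 20] → max 20

14, 13, 13, 14, 14, 14, 5, 20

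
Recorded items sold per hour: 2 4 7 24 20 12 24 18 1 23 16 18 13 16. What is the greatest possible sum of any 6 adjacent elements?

105

Window sums for each of the 9 positions:
(2, 4, 7, 24, 20, 12) → sum 69
(4, 7, 24, 20, 12, 24) → sum 91
(7, 24, 20, 12, 24, 18) → sum 105
(24, 20, 12, 24, 18, 1) → sum 99
(20, 12, 24, 18, 1, 23) → sum 98
(12, 24, 18, 1, 23, 16) → sum 94
(24, 18, 1, 23, 16, 18) → sum 100
(18, 1, 23, 16, 18, 13) → sum 89
(1, 23, 16, 18, 13, 16) → sum 87
Greatest of these is 105.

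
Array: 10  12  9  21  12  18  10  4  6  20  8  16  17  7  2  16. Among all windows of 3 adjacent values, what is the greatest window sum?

10 12 9 → sum 31
12 9 21 → sum 42
9 21 12 → sum 42
21 12 18 → sum 51
12 18 10 → sum 40
18 10 4 → sum 32
10 4 6 → sum 20
4 6 20 → sum 30
6 20 8 → sum 34
20 8 16 → sum 44
8 16 17 → sum 41
16 17 7 → sum 40
17 7 2 → sum 26
7 2 16 → sum 25
Greatest of these is 51.

51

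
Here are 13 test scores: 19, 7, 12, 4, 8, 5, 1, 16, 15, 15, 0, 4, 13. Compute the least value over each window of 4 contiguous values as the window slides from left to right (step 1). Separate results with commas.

Sliding a size-4 window across the 13 values:
(19, 7, 12, 4) → min 4
(7, 12, 4, 8) → min 4
(12, 4, 8, 5) → min 4
(4, 8, 5, 1) → min 1
(8, 5, 1, 16) → min 1
(5, 1, 16, 15) → min 1
(1, 16, 15, 15) → min 1
(16, 15, 15, 0) → min 0
(15, 15, 0, 4) → min 0
(15, 0, 4, 13) → min 0

4, 4, 4, 1, 1, 1, 1, 0, 0, 0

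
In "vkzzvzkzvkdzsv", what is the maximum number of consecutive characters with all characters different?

5

add v: [v] len 1
add k: [v, k] len 2
add z: [v, k, z] len 3
add z (repeat z, move left end past it): [z] len 1
add v: [z, v] len 2
add z (repeat z, move left end past it): [v, z] len 2
add k: [v, z, k] len 3
add z (repeat z, move left end past it): [k, z] len 2
add v: [k, z, v] len 3
add k (repeat k, move left end past it): [z, v, k] len 3
add d: [z, v, k, d] len 4
add z (repeat z, move left end past it): [v, k, d, z] len 4
add s: [v, k, d, z, s] len 5
add v (repeat v, move left end past it): [k, d, z, s, v] len 5
Longest all-distinct length: 5.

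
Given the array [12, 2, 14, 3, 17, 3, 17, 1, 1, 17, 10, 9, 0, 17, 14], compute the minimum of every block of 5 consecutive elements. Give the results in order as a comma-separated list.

12 2 14 3 17 → min 2
2 14 3 17 3 → min 2
14 3 17 3 17 → min 3
3 17 3 17 1 → min 1
17 3 17 1 1 → min 1
3 17 1 1 17 → min 1
17 1 1 17 10 → min 1
1 1 17 10 9 → min 1
1 17 10 9 0 → min 0
17 10 9 0 17 → min 0
10 9 0 17 14 → min 0

2, 2, 3, 1, 1, 1, 1, 1, 0, 0, 0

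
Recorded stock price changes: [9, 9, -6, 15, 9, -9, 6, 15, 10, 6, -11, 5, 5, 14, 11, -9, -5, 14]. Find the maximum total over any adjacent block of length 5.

36

9 9 -6 15 9 → sum 36
9 -6 15 9 -9 → sum 18
-6 15 9 -9 6 → sum 15
15 9 -9 6 15 → sum 36
9 -9 6 15 10 → sum 31
-9 6 15 10 6 → sum 28
6 15 10 6 -11 → sum 26
15 10 6 -11 5 → sum 25
10 6 -11 5 5 → sum 15
6 -11 5 5 14 → sum 19
-11 5 5 14 11 → sum 24
5 5 14 11 -9 → sum 26
5 14 11 -9 -5 → sum 16
14 11 -9 -5 14 → sum 25
Maximum of these is 36.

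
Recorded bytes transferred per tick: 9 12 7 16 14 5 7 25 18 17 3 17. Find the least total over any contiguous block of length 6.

61

9 12 7 16 14 5 → sum 63
12 7 16 14 5 7 → sum 61
7 16 14 5 7 25 → sum 74
16 14 5 7 25 18 → sum 85
14 5 7 25 18 17 → sum 86
5 7 25 18 17 3 → sum 75
7 25 18 17 3 17 → sum 87
Least of these is 61.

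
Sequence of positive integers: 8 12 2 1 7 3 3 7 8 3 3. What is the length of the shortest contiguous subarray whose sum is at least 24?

5

add 8: running sum 8 < 24
add 12: running sum 20 < 24
add 2: running sum 22 < 24
add 1: running sum 23 < 24
end 4: [8, 12, 2, 1, 7] sum 30, len 5
end 5: [12, 2, 1, 7, 3] sum 25, len 5
end 6: [12, 2, 1, 7, 3, 3] sum 28, len 6
end 7: [12, 2, 1, 7, 3, 3, 7] sum 35, len 7
end 8: [7, 3, 3, 7, 8] sum 28, len 5
end 9: [3, 3, 7, 8, 3] sum 24, len 5
end 10: [3, 7, 8, 3, 3] sum 24, len 5
Shortest qualifying length: 5.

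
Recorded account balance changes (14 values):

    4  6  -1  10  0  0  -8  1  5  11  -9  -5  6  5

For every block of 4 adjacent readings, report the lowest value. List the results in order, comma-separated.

-1, -1, -1, -8, -8, -8, -8, -9, -9, -9, -9

4 6 -1 10 → min -1
6 -1 10 0 → min -1
-1 10 0 0 → min -1
10 0 0 -8 → min -8
0 0 -8 1 → min -8
0 -8 1 5 → min -8
-8 1 5 11 → min -8
1 5 11 -9 → min -9
5 11 -9 -5 → min -9
11 -9 -5 6 → min -9
-9 -5 6 5 → min -9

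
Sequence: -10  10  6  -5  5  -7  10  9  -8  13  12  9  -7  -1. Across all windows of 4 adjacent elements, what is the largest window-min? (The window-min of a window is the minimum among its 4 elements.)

[-10, 10, 6, -5] → min -10
[10, 6, -5, 5] → min -5
[6, -5, 5, -7] → min -7
[-5, 5, -7, 10] → min -7
[5, -7, 10, 9] → min -7
[-7, 10, 9, -8] → min -8
[10, 9, -8, 13] → min -8
[9, -8, 13, 12] → min -8
[-8, 13, 12, 9] → min -8
[13, 12, 9, -7] → min -7
[12, 9, -7, -1] → min -7
Largest of these is -5.

-5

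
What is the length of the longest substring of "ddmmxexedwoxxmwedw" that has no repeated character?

5

[d] len 1
[d] len 1
[d, m] len 2
[m] len 1
[m, x] len 2
[m, x, e] len 3
[e, x] len 2
[x, e] len 2
[x, e, d] len 3
[x, e, d, w] len 4
[x, e, d, w, o] len 5
[e, d, w, o, x] len 5
[x] len 1
[x, m] len 2
[x, m, w] len 3
[x, m, w, e] len 4
[x, m, w, e, d] len 5
[e, d, w] len 3
Longest all-distinct length: 5.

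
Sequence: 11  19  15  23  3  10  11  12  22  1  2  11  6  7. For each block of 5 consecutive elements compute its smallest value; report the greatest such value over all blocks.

3

[11, 19, 15, 23, 3] → min 3
[19, 15, 23, 3, 10] → min 3
[15, 23, 3, 10, 11] → min 3
[23, 3, 10, 11, 12] → min 3
[3, 10, 11, 12, 22] → min 3
[10, 11, 12, 22, 1] → min 1
[11, 12, 22, 1, 2] → min 1
[12, 22, 1, 2, 11] → min 1
[22, 1, 2, 11, 6] → min 1
[1, 2, 11, 6, 7] → min 1
Greatest of these is 3.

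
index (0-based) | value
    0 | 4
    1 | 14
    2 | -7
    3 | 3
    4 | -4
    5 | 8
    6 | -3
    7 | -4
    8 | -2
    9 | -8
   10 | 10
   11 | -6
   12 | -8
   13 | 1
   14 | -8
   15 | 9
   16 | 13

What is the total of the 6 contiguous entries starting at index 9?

-19

Elements at indices 9..14: -8, 10, -6, -8, 1, -8
sum(-8, 10, -6, -8, 1, -8) = -19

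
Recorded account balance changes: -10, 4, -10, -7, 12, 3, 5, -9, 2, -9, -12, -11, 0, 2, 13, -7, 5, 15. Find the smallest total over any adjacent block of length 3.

(-10, 4, -10) → sum -16
(4, -10, -7) → sum -13
(-10, -7, 12) → sum -5
(-7, 12, 3) → sum 8
(12, 3, 5) → sum 20
(3, 5, -9) → sum -1
(5, -9, 2) → sum -2
(-9, 2, -9) → sum -16
(2, -9, -12) → sum -19
(-9, -12, -11) → sum -32
(-12, -11, 0) → sum -23
(-11, 0, 2) → sum -9
(0, 2, 13) → sum 15
(2, 13, -7) → sum 8
(13, -7, 5) → sum 11
(-7, 5, 15) → sum 13
Smallest of these is -32.

-32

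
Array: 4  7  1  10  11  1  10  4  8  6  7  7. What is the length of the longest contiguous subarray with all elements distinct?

7

add 4: [4] len 1
add 7: [4, 7] len 2
add 1: [4, 7, 1] len 3
add 10: [4, 7, 1, 10] len 4
add 11: [4, 7, 1, 10, 11] len 5
add 1 (repeat 1, move left end past it): [10, 11, 1] len 3
add 10 (repeat 10, move left end past it): [11, 1, 10] len 3
add 4: [11, 1, 10, 4] len 4
add 8: [11, 1, 10, 4, 8] len 5
add 6: [11, 1, 10, 4, 8, 6] len 6
add 7: [11, 1, 10, 4, 8, 6, 7] len 7
add 7 (repeat 7, move left end past it): [7] len 1
Longest all-distinct length: 7.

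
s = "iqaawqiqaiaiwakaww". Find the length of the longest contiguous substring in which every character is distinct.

[i] len 1
[i, q] len 2
[i, q, a] len 3
[a] len 1
[a, w] len 2
[a, w, q] len 3
[a, w, q, i] len 4
[i, q] len 2
[i, q, a] len 3
[q, a, i] len 3
[i, a] len 2
[a, i] len 2
[a, i, w] len 3
[i, w, a] len 3
[i, w, a, k] len 4
[k, a] len 2
[k, a, w] len 3
[w] len 1
Longest all-distinct length: 4.

4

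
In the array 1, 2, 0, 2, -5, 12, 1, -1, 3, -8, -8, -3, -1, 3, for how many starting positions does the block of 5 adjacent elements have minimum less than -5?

5

1 2 0 2 -5 → min -5
2 0 2 -5 12 → min -5
0 2 -5 12 1 → min -5
2 -5 12 1 -1 → min -5
-5 12 1 -1 3 → min -5
12 1 -1 3 -8 → min -8  < -5 ✓
1 -1 3 -8 -8 → min -8  < -5 ✓
-1 3 -8 -8 -3 → min -8  < -5 ✓
3 -8 -8 -3 -1 → min -8  < -5 ✓
-8 -8 -3 -1 3 → min -8  < -5 ✓
5 windows satisfy the condition.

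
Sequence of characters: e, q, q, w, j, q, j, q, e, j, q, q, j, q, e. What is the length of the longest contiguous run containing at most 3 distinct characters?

[e] 1 distinct, len 1
[e, q] 2 distinct, len 2
[e, q, q] 2 distinct, len 3
[e, q, q, w] 3 distinct, len 4
[q, q, w, j] 3 distinct, len 4
[q, q, w, j, q] 3 distinct, len 5
[q, q, w, j, q, j] 3 distinct, len 6
[q, q, w, j, q, j, q] 3 distinct, len 7
[j, q, j, q, e] 3 distinct, len 5
[j, q, j, q, e, j] 3 distinct, len 6
[j, q, j, q, e, j, q] 3 distinct, len 7
[j, q, j, q, e, j, q, q] 3 distinct, len 8
[j, q, j, q, e, j, q, q, j] 3 distinct, len 9
[j, q, j, q, e, j, q, q, j, q] 3 distinct, len 10
[j, q, j, q, e, j, q, q, j, q, e] 3 distinct, len 11
Longest length with ≤3 distinct: 11.

11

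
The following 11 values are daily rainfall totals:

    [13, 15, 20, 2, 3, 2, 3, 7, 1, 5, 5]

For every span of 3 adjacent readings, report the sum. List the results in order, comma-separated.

48, 37, 25, 7, 8, 12, 11, 13, 11

Sliding a size-3 window across the 11 values:
(13, 15, 20) → sum 48
(15, 20, 2) → sum 37
(20, 2, 3) → sum 25
(2, 3, 2) → sum 7
(3, 2, 3) → sum 8
(2, 3, 7) → sum 12
(3, 7, 1) → sum 11
(7, 1, 5) → sum 13
(1, 5, 5) → sum 11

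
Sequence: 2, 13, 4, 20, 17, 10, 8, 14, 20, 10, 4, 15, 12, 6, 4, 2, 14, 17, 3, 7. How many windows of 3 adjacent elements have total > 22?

14

(2, 13, 4) → sum 19
(13, 4, 20) → sum 37  > 22 ✓
(4, 20, 17) → sum 41  > 22 ✓
(20, 17, 10) → sum 47  > 22 ✓
(17, 10, 8) → sum 35  > 22 ✓
(10, 8, 14) → sum 32  > 22 ✓
(8, 14, 20) → sum 42  > 22 ✓
(14, 20, 10) → sum 44  > 22 ✓
(20, 10, 4) → sum 34  > 22 ✓
(10, 4, 15) → sum 29  > 22 ✓
(4, 15, 12) → sum 31  > 22 ✓
(15, 12, 6) → sum 33  > 22 ✓
(12, 6, 4) → sum 22
(6, 4, 2) → sum 12
(4, 2, 14) → sum 20
(2, 14, 17) → sum 33  > 22 ✓
(14, 17, 3) → sum 34  > 22 ✓
(17, 3, 7) → sum 27  > 22 ✓
14 windows satisfy the condition.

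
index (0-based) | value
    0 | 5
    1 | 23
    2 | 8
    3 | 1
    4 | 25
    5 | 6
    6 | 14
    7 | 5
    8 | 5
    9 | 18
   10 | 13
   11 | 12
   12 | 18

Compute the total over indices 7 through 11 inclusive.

Elements at indices 7..11: 5, 5, 18, 13, 12
sum(5, 5, 18, 13, 12) = 53

53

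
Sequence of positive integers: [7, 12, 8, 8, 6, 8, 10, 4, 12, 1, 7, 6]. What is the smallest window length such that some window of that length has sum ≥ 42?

5

add 7: running sum 7 < 42
add 12: running sum 19 < 42
add 8: running sum 27 < 42
add 8: running sum 35 < 42
add 6: running sum 41 < 42
end 5: [12, 8, 8, 6, 8] sum 42, len 5
end 6: [12, 8, 8, 6, 8, 10] sum 52, len 6
end 7: [8, 8, 6, 8, 10, 4] sum 44, len 6
end 8: [8, 6, 8, 10, 4, 12] sum 48, len 6
end 9: [8, 6, 8, 10, 4, 12, 1] sum 49, len 7
end 10: [8, 10, 4, 12, 1, 7] sum 42, len 6
end 11: [8, 10, 4, 12, 1, 7, 6] sum 48, len 7
Shortest qualifying length: 5.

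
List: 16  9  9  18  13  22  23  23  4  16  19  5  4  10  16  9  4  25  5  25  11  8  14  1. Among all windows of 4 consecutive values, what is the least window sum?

[16, 9, 9, 18] → sum 52
[9, 9, 18, 13] → sum 49
[9, 18, 13, 22] → sum 62
[18, 13, 22, 23] → sum 76
[13, 22, 23, 23] → sum 81
[22, 23, 23, 4] → sum 72
[23, 23, 4, 16] → sum 66
[23, 4, 16, 19] → sum 62
[4, 16, 19, 5] → sum 44
[16, 19, 5, 4] → sum 44
[19, 5, 4, 10] → sum 38
[5, 4, 10, 16] → sum 35
[4, 10, 16, 9] → sum 39
[10, 16, 9, 4] → sum 39
[16, 9, 4, 25] → sum 54
[9, 4, 25, 5] → sum 43
[4, 25, 5, 25] → sum 59
[25, 5, 25, 11] → sum 66
[5, 25, 11, 8] → sum 49
[25, 11, 8, 14] → sum 58
[11, 8, 14, 1] → sum 34
Least of these is 34.

34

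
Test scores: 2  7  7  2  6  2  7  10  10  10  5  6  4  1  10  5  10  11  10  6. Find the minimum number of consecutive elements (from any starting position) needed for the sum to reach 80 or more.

11

add 2: running sum 2 < 80
add 7: running sum 9 < 80
add 7: running sum 16 < 80
add 2: running sum 18 < 80
add 6: running sum 24 < 80
add 2: running sum 26 < 80
add 7: running sum 33 < 80
add 10: running sum 43 < 80
add 10: running sum 53 < 80
add 10: running sum 63 < 80
add 5: running sum 68 < 80
add 6: running sum 74 < 80
add 4: running sum 78 < 80
add 1: running sum 79 < 80
end 14: [7, 2, 6, 2, 7, 10, 10, 10, 5, 6, 4, 1, 10] sum 80, len 13
end 15: [7, 2, 6, 2, 7, 10, 10, 10, 5, 6, 4, 1, 10, 5] sum 85, len 14
end 16: [2, 7, 10, 10, 10, 5, 6, 4, 1, 10, 5, 10] sum 80, len 12
end 17: [10, 10, 10, 5, 6, 4, 1, 10, 5, 10, 11] sum 82, len 11
end 18: [10, 10, 5, 6, 4, 1, 10, 5, 10, 11, 10] sum 82, len 11
end 19: [10, 10, 5, 6, 4, 1, 10, 5, 10, 11, 10, 6] sum 88, len 12
Shortest qualifying length: 11.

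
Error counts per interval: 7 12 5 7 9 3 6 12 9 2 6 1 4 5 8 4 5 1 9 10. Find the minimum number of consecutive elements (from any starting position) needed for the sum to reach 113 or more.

add 7: running sum 7 < 113
add 12: running sum 19 < 113
add 5: running sum 24 < 113
add 7: running sum 31 < 113
add 9: running sum 40 < 113
add 3: running sum 43 < 113
add 6: running sum 49 < 113
add 12: running sum 61 < 113
add 9: running sum 70 < 113
add 2: running sum 72 < 113
add 6: running sum 78 < 113
add 1: running sum 79 < 113
add 4: running sum 83 < 113
add 5: running sum 88 < 113
add 8: running sum 96 < 113
add 4: running sum 100 < 113
add 5: running sum 105 < 113
add 1: running sum 106 < 113
end 18: [7, 12, 5, 7, 9, 3, 6, 12, 9, 2, 6, 1, 4, 5, 8, 4, 5, 1, 9] sum 115, len 19
end 19: [12, 5, 7, 9, 3, 6, 12, 9, 2, 6, 1, 4, 5, 8, 4, 5, 1, 9, 10] sum 118, len 19
Shortest qualifying length: 19.

19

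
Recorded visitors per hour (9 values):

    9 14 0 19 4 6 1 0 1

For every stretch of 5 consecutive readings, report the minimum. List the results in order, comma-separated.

0, 0, 0, 0, 0

(9, 14, 0, 19, 4) → min 0
(14, 0, 19, 4, 6) → min 0
(0, 19, 4, 6, 1) → min 0
(19, 4, 6, 1, 0) → min 0
(4, 6, 1, 0, 1) → min 0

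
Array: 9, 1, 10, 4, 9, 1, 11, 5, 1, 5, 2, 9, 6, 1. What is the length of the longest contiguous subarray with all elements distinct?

6

[9] len 1
[9, 1] len 2
[9, 1, 10] len 3
[9, 1, 10, 4] len 4
[1, 10, 4, 9] len 4
[10, 4, 9, 1] len 4
[10, 4, 9, 1, 11] len 5
[10, 4, 9, 1, 11, 5] len 6
[11, 5, 1] len 3
[1, 5] len 2
[1, 5, 2] len 3
[1, 5, 2, 9] len 4
[1, 5, 2, 9, 6] len 5
[5, 2, 9, 6, 1] len 5
Longest all-distinct length: 6.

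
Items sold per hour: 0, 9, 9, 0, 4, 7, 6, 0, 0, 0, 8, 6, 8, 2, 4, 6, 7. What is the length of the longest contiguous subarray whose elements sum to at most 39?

10

→ 0: sum 0, len 1
→ 9: sum 9, len 2
→ 9: sum 18, len 3
→ 0: sum 18, len 4
→ 4: sum 22, len 5
→ 7: sum 29, len 6
→ 6: sum 35, len 7
→ 0: sum 35, len 8
→ 0: sum 35, len 9
→ 0: sum 35, len 10
→ 8 (dropped 0, 9): sum 34, len 9
→ 6 (dropped 9): sum 31, len 9
→ 8: sum 39, len 10
→ 2 (dropped 0, 4): sum 37, len 9
→ 4 (dropped 7): sum 34, len 9
→ 6 (dropped 6): sum 34, len 9
→ 7 (dropped 0, 0, 0, 8): sum 33, len 6
Longest length seen: 10.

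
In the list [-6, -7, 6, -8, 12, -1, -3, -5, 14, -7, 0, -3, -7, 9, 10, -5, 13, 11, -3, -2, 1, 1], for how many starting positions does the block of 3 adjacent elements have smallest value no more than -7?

10

(-6, -7, 6) → min -7  ≤ -7 ✓
(-7, 6, -8) → min -8  ≤ -7 ✓
(6, -8, 12) → min -8  ≤ -7 ✓
(-8, 12, -1) → min -8  ≤ -7 ✓
(12, -1, -3) → min -3
(-1, -3, -5) → min -5
(-3, -5, 14) → min -5
(-5, 14, -7) → min -7  ≤ -7 ✓
(14, -7, 0) → min -7  ≤ -7 ✓
(-7, 0, -3) → min -7  ≤ -7 ✓
(0, -3, -7) → min -7  ≤ -7 ✓
(-3, -7, 9) → min -7  ≤ -7 ✓
(-7, 9, 10) → min -7  ≤ -7 ✓
(9, 10, -5) → min -5
(10, -5, 13) → min -5
(-5, 13, 11) → min -5
(13, 11, -3) → min -3
(11, -3, -2) → min -3
(-3, -2, 1) → min -3
(-2, 1, 1) → min -2
10 windows satisfy the condition.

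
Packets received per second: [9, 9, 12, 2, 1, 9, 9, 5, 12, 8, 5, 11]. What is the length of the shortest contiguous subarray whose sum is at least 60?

8

add 9: running sum 9 < 60
add 9: running sum 18 < 60
add 12: running sum 30 < 60
add 2: running sum 32 < 60
add 1: running sum 33 < 60
add 9: running sum 42 < 60
add 9: running sum 51 < 60
add 5: running sum 56 < 60
add 12: shortest ending here [9, 9, 12, 2, 1, 9, 9, 5, 12] sum 68, len 9
add 8: shortest ending here [9, 12, 2, 1, 9, 9, 5, 12, 8] sum 67, len 9
add 5: shortest ending here [12, 2, 1, 9, 9, 5, 12, 8, 5] sum 63, len 9
add 11: shortest ending here [1, 9, 9, 5, 12, 8, 5, 11] sum 60, len 8
Shortest qualifying length: 8.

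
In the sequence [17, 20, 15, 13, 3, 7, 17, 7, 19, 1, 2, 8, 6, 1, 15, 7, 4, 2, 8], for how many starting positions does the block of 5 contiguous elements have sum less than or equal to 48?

10

17 20 15 13 3 → sum 68
20 15 13 3 7 → sum 58
15 13 3 7 17 → sum 55
13 3 7 17 7 → sum 47  ≤ 48 ✓
3 7 17 7 19 → sum 53
7 17 7 19 1 → sum 51
17 7 19 1 2 → sum 46  ≤ 48 ✓
7 19 1 2 8 → sum 37  ≤ 48 ✓
19 1 2 8 6 → sum 36  ≤ 48 ✓
1 2 8 6 1 → sum 18  ≤ 48 ✓
2 8 6 1 15 → sum 32  ≤ 48 ✓
8 6 1 15 7 → sum 37  ≤ 48 ✓
6 1 15 7 4 → sum 33  ≤ 48 ✓
1 15 7 4 2 → sum 29  ≤ 48 ✓
15 7 4 2 8 → sum 36  ≤ 48 ✓
10 windows satisfy the condition.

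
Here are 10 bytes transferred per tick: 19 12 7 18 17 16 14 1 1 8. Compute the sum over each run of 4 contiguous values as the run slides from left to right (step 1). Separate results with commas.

Sliding a size-4 window across the 10 values:
19 12 7 18 → sum 56
12 7 18 17 → sum 54
7 18 17 16 → sum 58
18 17 16 14 → sum 65
17 16 14 1 → sum 48
16 14 1 1 → sum 32
14 1 1 8 → sum 24

56, 54, 58, 65, 48, 32, 24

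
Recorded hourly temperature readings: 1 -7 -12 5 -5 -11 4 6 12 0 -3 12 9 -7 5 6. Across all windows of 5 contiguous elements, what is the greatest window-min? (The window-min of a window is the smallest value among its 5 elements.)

1 -7 -12 5 -5 → min -12
-7 -12 5 -5 -11 → min -12
-12 5 -5 -11 4 → min -12
5 -5 -11 4 6 → min -11
-5 -11 4 6 12 → min -11
-11 4 6 12 0 → min -11
4 6 12 0 -3 → min -3
6 12 0 -3 12 → min -3
12 0 -3 12 9 → min -3
0 -3 12 9 -7 → min -7
-3 12 9 -7 5 → min -7
12 9 -7 5 6 → min -7
Greatest of these is -3.

-3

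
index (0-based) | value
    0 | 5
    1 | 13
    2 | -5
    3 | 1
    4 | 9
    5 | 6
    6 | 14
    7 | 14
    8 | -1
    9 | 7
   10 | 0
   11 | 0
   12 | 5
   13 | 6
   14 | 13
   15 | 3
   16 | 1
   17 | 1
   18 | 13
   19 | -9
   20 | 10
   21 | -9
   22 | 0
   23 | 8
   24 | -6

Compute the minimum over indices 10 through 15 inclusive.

Elements at indices 10..15: 0, 0, 5, 6, 13, 3
min(0, 0, 5, 6, 13, 3) = 0

0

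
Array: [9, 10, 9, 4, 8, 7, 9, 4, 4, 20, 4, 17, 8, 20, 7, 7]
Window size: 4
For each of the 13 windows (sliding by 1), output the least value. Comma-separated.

Sliding a size-4 window across the 16 values:
9 10 9 4 → min 4
10 9 4 8 → min 4
9 4 8 7 → min 4
4 8 7 9 → min 4
8 7 9 4 → min 4
7 9 4 4 → min 4
9 4 4 20 → min 4
4 4 20 4 → min 4
4 20 4 17 → min 4
20 4 17 8 → min 4
4 17 8 20 → min 4
17 8 20 7 → min 7
8 20 7 7 → min 7

4, 4, 4, 4, 4, 4, 4, 4, 4, 4, 4, 7, 7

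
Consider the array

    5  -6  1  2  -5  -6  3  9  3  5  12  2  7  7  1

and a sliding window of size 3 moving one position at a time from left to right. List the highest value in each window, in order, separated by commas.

[5, -6, 1] → max 5
[-6, 1, 2] → max 2
[1, 2, -5] → max 2
[2, -5, -6] → max 2
[-5, -6, 3] → max 3
[-6, 3, 9] → max 9
[3, 9, 3] → max 9
[9, 3, 5] → max 9
[3, 5, 12] → max 12
[5, 12, 2] → max 12
[12, 2, 7] → max 12
[2, 7, 7] → max 7
[7, 7, 1] → max 7

5, 2, 2, 2, 3, 9, 9, 9, 12, 12, 12, 7, 7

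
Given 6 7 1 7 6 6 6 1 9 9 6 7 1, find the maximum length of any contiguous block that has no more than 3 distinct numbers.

Extend right; when distinct count exceeds 3, shrink from the left:
[6] 1 distinct, len 1
[6, 7] 2 distinct, len 2
[6, 7, 1] 3 distinct, len 3
[6, 7, 1, 7] 3 distinct, len 4
[6, 7, 1, 7, 6] 3 distinct, len 5
[6, 7, 1, 7, 6, 6] 3 distinct, len 6
[6, 7, 1, 7, 6, 6, 6] 3 distinct, len 7
[6, 7, 1, 7, 6, 6, 6, 1] 3 distinct, len 8
[6, 6, 6, 1, 9] 3 distinct, len 5
[6, 6, 6, 1, 9, 9] 3 distinct, len 6
[6, 6, 6, 1, 9, 9, 6] 3 distinct, len 7
[9, 9, 6, 7] 3 distinct, len 4
[6, 7, 1] 3 distinct, len 3
Longest length with ≤3 distinct: 8.

8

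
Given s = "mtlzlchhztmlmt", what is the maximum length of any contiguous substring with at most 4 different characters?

7

Extend right; when distinct count exceeds 4, shrink from the left:
add m: window [m] (1 distinct), len 1
add t: window [m, t] (2 distinct), len 2
add l: window [m, t, l] (3 distinct), len 3
add z: window [m, t, l, z] (4 distinct), len 4
add l: window [m, t, l, z, l] (4 distinct), len 5
add c: window [t, l, z, l, c] (4 distinct), len 5
add h: window [l, z, l, c, h] (4 distinct), len 5
add h: window [l, z, l, c, h, h] (4 distinct), len 6
add z: window [l, z, l, c, h, h, z] (4 distinct), len 7
add t: window [c, h, h, z, t] (4 distinct), len 5
add m: window [h, h, z, t, m] (4 distinct), len 5
add l: window [z, t, m, l] (4 distinct), len 4
add m: window [z, t, m, l, m] (4 distinct), len 5
add t: window [z, t, m, l, m, t] (4 distinct), len 6
Longest length with ≤4 distinct: 7.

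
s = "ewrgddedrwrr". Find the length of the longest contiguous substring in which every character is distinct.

5

add e: [e] len 1
add w: [e, w] len 2
add r: [e, w, r] len 3
add g: [e, w, r, g] len 4
add d: [e, w, r, g, d] len 5
add d (repeat d, move left end past it): [d] len 1
add e: [d, e] len 2
add d (repeat d, move left end past it): [e, d] len 2
add r: [e, d, r] len 3
add w: [e, d, r, w] len 4
add r (repeat r, move left end past it): [w, r] len 2
add r (repeat r, move left end past it): [r] len 1
Longest all-distinct length: 5.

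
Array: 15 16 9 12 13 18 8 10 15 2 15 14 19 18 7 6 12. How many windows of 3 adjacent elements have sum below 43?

11

[15, 16, 9] → sum 40  < 43 ✓
[16, 9, 12] → sum 37  < 43 ✓
[9, 12, 13] → sum 34  < 43 ✓
[12, 13, 18] → sum 43
[13, 18, 8] → sum 39  < 43 ✓
[18, 8, 10] → sum 36  < 43 ✓
[8, 10, 15] → sum 33  < 43 ✓
[10, 15, 2] → sum 27  < 43 ✓
[15, 2, 15] → sum 32  < 43 ✓
[2, 15, 14] → sum 31  < 43 ✓
[15, 14, 19] → sum 48
[14, 19, 18] → sum 51
[19, 18, 7] → sum 44
[18, 7, 6] → sum 31  < 43 ✓
[7, 6, 12] → sum 25  < 43 ✓
11 windows satisfy the condition.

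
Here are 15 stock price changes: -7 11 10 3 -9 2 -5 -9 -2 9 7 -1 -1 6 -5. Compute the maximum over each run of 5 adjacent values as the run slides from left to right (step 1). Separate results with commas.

-7 11 10 3 -9 → max 11
11 10 3 -9 2 → max 11
10 3 -9 2 -5 → max 10
3 -9 2 -5 -9 → max 3
-9 2 -5 -9 -2 → max 2
2 -5 -9 -2 9 → max 9
-5 -9 -2 9 7 → max 9
-9 -2 9 7 -1 → max 9
-2 9 7 -1 -1 → max 9
9 7 -1 -1 6 → max 9
7 -1 -1 6 -5 → max 7

11, 11, 10, 3, 2, 9, 9, 9, 9, 9, 7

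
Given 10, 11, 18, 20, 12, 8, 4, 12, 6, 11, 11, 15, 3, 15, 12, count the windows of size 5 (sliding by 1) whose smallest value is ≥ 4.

10 11 18 20 12 → min 10  ≥ 4 ✓
11 18 20 12 8 → min 8  ≥ 4 ✓
18 20 12 8 4 → min 4  ≥ 4 ✓
20 12 8 4 12 → min 4  ≥ 4 ✓
12 8 4 12 6 → min 4  ≥ 4 ✓
8 4 12 6 11 → min 4  ≥ 4 ✓
4 12 6 11 11 → min 4  ≥ 4 ✓
12 6 11 11 15 → min 6  ≥ 4 ✓
6 11 11 15 3 → min 3
11 11 15 3 15 → min 3
11 15 3 15 12 → min 3
8 windows satisfy the condition.

8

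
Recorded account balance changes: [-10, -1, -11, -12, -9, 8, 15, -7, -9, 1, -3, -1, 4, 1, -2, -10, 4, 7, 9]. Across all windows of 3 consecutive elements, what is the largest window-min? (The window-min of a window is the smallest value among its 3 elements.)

4

[-10, -1, -11] → min -11
[-1, -11, -12] → min -12
[-11, -12, -9] → min -12
[-12, -9, 8] → min -12
[-9, 8, 15] → min -9
[8, 15, -7] → min -7
[15, -7, -9] → min -9
[-7, -9, 1] → min -9
[-9, 1, -3] → min -9
[1, -3, -1] → min -3
[-3, -1, 4] → min -3
[-1, 4, 1] → min -1
[4, 1, -2] → min -2
[1, -2, -10] → min -10
[-2, -10, 4] → min -10
[-10, 4, 7] → min -10
[4, 7, 9] → min 4
Largest of these is 4.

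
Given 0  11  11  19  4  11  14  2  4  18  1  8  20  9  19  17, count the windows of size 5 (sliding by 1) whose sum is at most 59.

11

[0, 11, 11, 19, 4] → sum 45  ≤ 59 ✓
[11, 11, 19, 4, 11] → sum 56  ≤ 59 ✓
[11, 19, 4, 11, 14] → sum 59  ≤ 59 ✓
[19, 4, 11, 14, 2] → sum 50  ≤ 59 ✓
[4, 11, 14, 2, 4] → sum 35  ≤ 59 ✓
[11, 14, 2, 4, 18] → sum 49  ≤ 59 ✓
[14, 2, 4, 18, 1] → sum 39  ≤ 59 ✓
[2, 4, 18, 1, 8] → sum 33  ≤ 59 ✓
[4, 18, 1, 8, 20] → sum 51  ≤ 59 ✓
[18, 1, 8, 20, 9] → sum 56  ≤ 59 ✓
[1, 8, 20, 9, 19] → sum 57  ≤ 59 ✓
[8, 20, 9, 19, 17] → sum 73
11 windows satisfy the condition.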